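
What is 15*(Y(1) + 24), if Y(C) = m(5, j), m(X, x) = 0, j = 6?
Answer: 360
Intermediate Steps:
Y(C) = 0
15*(Y(1) + 24) = 15*(0 + 24) = 15*24 = 360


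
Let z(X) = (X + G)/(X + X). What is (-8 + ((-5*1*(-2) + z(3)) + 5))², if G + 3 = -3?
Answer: 169/4 ≈ 42.250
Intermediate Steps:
G = -6 (G = -3 - 3 = -6)
z(X) = (-6 + X)/(2*X) (z(X) = (X - 6)/(X + X) = (-6 + X)/((2*X)) = (-6 + X)*(1/(2*X)) = (-6 + X)/(2*X))
(-8 + ((-5*1*(-2) + z(3)) + 5))² = (-8 + ((-5*1*(-2) + (½)*(-6 + 3)/3) + 5))² = (-8 + ((-5*(-2) + (½)*(⅓)*(-3)) + 5))² = (-8 + ((10 - ½) + 5))² = (-8 + (19/2 + 5))² = (-8 + 29/2)² = (13/2)² = 169/4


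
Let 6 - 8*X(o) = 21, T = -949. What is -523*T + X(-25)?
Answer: 3970601/8 ≈ 4.9633e+5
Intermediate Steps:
X(o) = -15/8 (X(o) = 3/4 - 1/8*21 = 3/4 - 21/8 = -15/8)
-523*T + X(-25) = -523*(-949) - 15/8 = 496327 - 15/8 = 3970601/8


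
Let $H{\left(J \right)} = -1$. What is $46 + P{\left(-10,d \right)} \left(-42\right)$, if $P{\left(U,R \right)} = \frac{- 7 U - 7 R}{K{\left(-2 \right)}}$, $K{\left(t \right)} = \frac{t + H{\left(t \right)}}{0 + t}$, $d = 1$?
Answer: $-1718$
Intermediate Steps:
$K{\left(t \right)} = \frac{-1 + t}{t}$ ($K{\left(t \right)} = \frac{t - 1}{0 + t} = \frac{-1 + t}{t}$)
$P{\left(U,R \right)} = - \frac{14 R}{3} - \frac{14 U}{3}$ ($P{\left(U,R \right)} = \frac{- 7 U - 7 R}{\frac{1}{-2} \left(-1 - 2\right)} = \frac{- 7 R - 7 U}{\left(- \frac{1}{2}\right) \left(-3\right)} = \frac{- 7 R - 7 U}{\frac{3}{2}} = \left(- 7 R - 7 U\right) \frac{2}{3} = - \frac{14 R}{3} - \frac{14 U}{3}$)
$46 + P{\left(-10,d \right)} \left(-42\right) = 46 + \left(\left(- \frac{14}{3}\right) 1 - - \frac{140}{3}\right) \left(-42\right) = 46 + \left(- \frac{14}{3} + \frac{140}{3}\right) \left(-42\right) = 46 + 42 \left(-42\right) = 46 - 1764 = -1718$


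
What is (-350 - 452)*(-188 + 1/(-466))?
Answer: 35131209/233 ≈ 1.5078e+5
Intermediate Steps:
(-350 - 452)*(-188 + 1/(-466)) = -802*(-188 - 1/466) = -802*(-87609/466) = 35131209/233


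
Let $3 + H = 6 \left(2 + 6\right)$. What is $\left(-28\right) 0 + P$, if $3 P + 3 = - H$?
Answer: $-16$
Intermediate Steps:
$H = 45$ ($H = -3 + 6 \left(2 + 6\right) = -3 + 6 \cdot 8 = -3 + 48 = 45$)
$P = -16$ ($P = -1 + \frac{\left(-1\right) 45}{3} = -1 + \frac{1}{3} \left(-45\right) = -1 - 15 = -16$)
$\left(-28\right) 0 + P = \left(-28\right) 0 - 16 = 0 - 16 = -16$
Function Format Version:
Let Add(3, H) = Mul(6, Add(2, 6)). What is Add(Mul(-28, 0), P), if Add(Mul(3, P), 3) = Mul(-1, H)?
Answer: -16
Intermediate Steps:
H = 45 (H = Add(-3, Mul(6, Add(2, 6))) = Add(-3, Mul(6, 8)) = Add(-3, 48) = 45)
P = -16 (P = Add(-1, Mul(Rational(1, 3), Mul(-1, 45))) = Add(-1, Mul(Rational(1, 3), -45)) = Add(-1, -15) = -16)
Add(Mul(-28, 0), P) = Add(Mul(-28, 0), -16) = Add(0, -16) = -16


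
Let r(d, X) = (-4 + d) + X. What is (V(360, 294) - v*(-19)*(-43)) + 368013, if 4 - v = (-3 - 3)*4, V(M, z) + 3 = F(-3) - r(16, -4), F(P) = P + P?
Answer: 345120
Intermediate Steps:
F(P) = 2*P
r(d, X) = -4 + X + d
V(M, z) = -17 (V(M, z) = -3 + (2*(-3) - (-4 - 4 + 16)) = -3 + (-6 - 1*8) = -3 + (-6 - 8) = -3 - 14 = -17)
v = 28 (v = 4 - (-3 - 3)*4 = 4 - (-6)*4 = 4 - 1*(-24) = 4 + 24 = 28)
(V(360, 294) - v*(-19)*(-43)) + 368013 = (-17 - 28*(-19)*(-43)) + 368013 = (-17 - (-532)*(-43)) + 368013 = (-17 - 1*22876) + 368013 = (-17 - 22876) + 368013 = -22893 + 368013 = 345120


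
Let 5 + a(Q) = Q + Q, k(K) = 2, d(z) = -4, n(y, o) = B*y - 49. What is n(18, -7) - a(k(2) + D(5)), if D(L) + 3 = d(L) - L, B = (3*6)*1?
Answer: 300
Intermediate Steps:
B = 18 (B = 18*1 = 18)
n(y, o) = -49 + 18*y (n(y, o) = 18*y - 49 = -49 + 18*y)
D(L) = -7 - L (D(L) = -3 + (-4 - L) = -7 - L)
a(Q) = -5 + 2*Q (a(Q) = -5 + (Q + Q) = -5 + 2*Q)
n(18, -7) - a(k(2) + D(5)) = (-49 + 18*18) - (-5 + 2*(2 + (-7 - 1*5))) = (-49 + 324) - (-5 + 2*(2 + (-7 - 5))) = 275 - (-5 + 2*(2 - 12)) = 275 - (-5 + 2*(-10)) = 275 - (-5 - 20) = 275 - 1*(-25) = 275 + 25 = 300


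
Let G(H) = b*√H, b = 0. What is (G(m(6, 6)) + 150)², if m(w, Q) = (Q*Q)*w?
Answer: 22500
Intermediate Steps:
m(w, Q) = w*Q² (m(w, Q) = Q²*w = w*Q²)
G(H) = 0 (G(H) = 0*√H = 0)
(G(m(6, 6)) + 150)² = (0 + 150)² = 150² = 22500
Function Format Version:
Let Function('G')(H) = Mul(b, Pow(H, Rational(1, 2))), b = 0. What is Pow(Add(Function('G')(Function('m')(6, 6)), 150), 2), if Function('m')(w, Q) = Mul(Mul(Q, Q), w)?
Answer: 22500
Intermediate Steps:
Function('m')(w, Q) = Mul(w, Pow(Q, 2)) (Function('m')(w, Q) = Mul(Pow(Q, 2), w) = Mul(w, Pow(Q, 2)))
Function('G')(H) = 0 (Function('G')(H) = Mul(0, Pow(H, Rational(1, 2))) = 0)
Pow(Add(Function('G')(Function('m')(6, 6)), 150), 2) = Pow(Add(0, 150), 2) = Pow(150, 2) = 22500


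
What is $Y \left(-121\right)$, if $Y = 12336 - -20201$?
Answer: $-3936977$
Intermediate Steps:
$Y = 32537$ ($Y = 12336 + 20201 = 32537$)
$Y \left(-121\right) = 32537 \left(-121\right) = -3936977$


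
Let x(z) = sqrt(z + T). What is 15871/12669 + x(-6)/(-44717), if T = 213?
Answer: 15871/12669 - 3*sqrt(23)/44717 ≈ 1.2524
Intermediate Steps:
x(z) = sqrt(213 + z) (x(z) = sqrt(z + 213) = sqrt(213 + z))
15871/12669 + x(-6)/(-44717) = 15871/12669 + sqrt(213 - 6)/(-44717) = 15871*(1/12669) + sqrt(207)*(-1/44717) = 15871/12669 + (3*sqrt(23))*(-1/44717) = 15871/12669 - 3*sqrt(23)/44717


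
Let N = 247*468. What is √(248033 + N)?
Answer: 7*√7421 ≈ 603.02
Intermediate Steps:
N = 115596
√(248033 + N) = √(248033 + 115596) = √363629 = 7*√7421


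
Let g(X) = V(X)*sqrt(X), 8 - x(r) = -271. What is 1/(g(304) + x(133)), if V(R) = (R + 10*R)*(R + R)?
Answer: -279/1256646944673775 + 8132608*sqrt(19)/1256646944673775 ≈ 2.8209e-8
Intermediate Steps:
x(r) = 279 (x(r) = 8 - 1*(-271) = 8 + 271 = 279)
V(R) = 22*R**2 (V(R) = (11*R)*(2*R) = 22*R**2)
g(X) = 22*X**(5/2) (g(X) = (22*X**2)*sqrt(X) = 22*X**(5/2))
1/(g(304) + x(133)) = 1/(22*304**(5/2) + 279) = 1/(22*(369664*sqrt(19)) + 279) = 1/(8132608*sqrt(19) + 279) = 1/(279 + 8132608*sqrt(19))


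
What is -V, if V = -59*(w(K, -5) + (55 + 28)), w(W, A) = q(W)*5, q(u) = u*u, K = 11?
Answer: 40592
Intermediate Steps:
q(u) = u**2
w(W, A) = 5*W**2 (w(W, A) = W**2*5 = 5*W**2)
V = -40592 (V = -59*(5*11**2 + (55 + 28)) = -59*(5*121 + 83) = -59*(605 + 83) = -59*688 = -40592)
-V = -1*(-40592) = 40592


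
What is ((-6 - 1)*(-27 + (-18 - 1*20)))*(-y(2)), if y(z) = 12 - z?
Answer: -4550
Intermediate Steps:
((-6 - 1)*(-27 + (-18 - 1*20)))*(-y(2)) = ((-6 - 1)*(-27 + (-18 - 1*20)))*(-(12 - 1*2)) = (-7*(-27 + (-18 - 20)))*(-(12 - 2)) = (-7*(-27 - 38))*(-1*10) = -7*(-65)*(-10) = 455*(-10) = -4550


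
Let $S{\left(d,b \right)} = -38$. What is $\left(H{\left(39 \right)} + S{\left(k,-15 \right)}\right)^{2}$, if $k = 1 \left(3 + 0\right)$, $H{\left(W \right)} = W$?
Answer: $1$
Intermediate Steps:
$k = 3$ ($k = 1 \cdot 3 = 3$)
$\left(H{\left(39 \right)} + S{\left(k,-15 \right)}\right)^{2} = \left(39 - 38\right)^{2} = 1^{2} = 1$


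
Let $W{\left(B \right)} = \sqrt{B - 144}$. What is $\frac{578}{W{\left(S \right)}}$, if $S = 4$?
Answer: $- \frac{289 i \sqrt{35}}{35} \approx - 48.85 i$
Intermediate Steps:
$W{\left(B \right)} = \sqrt{-144 + B}$
$\frac{578}{W{\left(S \right)}} = \frac{578}{\sqrt{-144 + 4}} = \frac{578}{\sqrt{-140}} = \frac{578}{2 i \sqrt{35}} = 578 \left(- \frac{i \sqrt{35}}{70}\right) = - \frac{289 i \sqrt{35}}{35}$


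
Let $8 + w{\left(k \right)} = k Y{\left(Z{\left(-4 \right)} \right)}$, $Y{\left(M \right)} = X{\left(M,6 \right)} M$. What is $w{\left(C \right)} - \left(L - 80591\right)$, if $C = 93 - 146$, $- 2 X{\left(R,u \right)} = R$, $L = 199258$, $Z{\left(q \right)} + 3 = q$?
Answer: $- \frac{234753}{2} \approx -1.1738 \cdot 10^{5}$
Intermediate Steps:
$Z{\left(q \right)} = -3 + q$
$X{\left(R,u \right)} = - \frac{R}{2}$
$Y{\left(M \right)} = - \frac{M^{2}}{2}$ ($Y{\left(M \right)} = - \frac{M}{2} M = - \frac{M^{2}}{2}$)
$C = -53$ ($C = 93 - 146 = -53$)
$w{\left(k \right)} = -8 - \frac{49 k}{2}$ ($w{\left(k \right)} = -8 + k \left(- \frac{\left(-3 - 4\right)^{2}}{2}\right) = -8 + k \left(- \frac{\left(-7\right)^{2}}{2}\right) = -8 + k \left(\left(- \frac{1}{2}\right) 49\right) = -8 + k \left(- \frac{49}{2}\right) = -8 - \frac{49 k}{2}$)
$w{\left(C \right)} - \left(L - 80591\right) = \left(-8 - - \frac{2597}{2}\right) - \left(199258 - 80591\right) = \left(-8 + \frac{2597}{2}\right) - 118667 = \frac{2581}{2} - 118667 = - \frac{234753}{2}$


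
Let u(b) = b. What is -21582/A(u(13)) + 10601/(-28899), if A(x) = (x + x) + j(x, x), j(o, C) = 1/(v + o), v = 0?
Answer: -2703890191/3265587 ≈ -828.00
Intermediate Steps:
j(o, C) = 1/o (j(o, C) = 1/(0 + o) = 1/o)
A(x) = 1/x + 2*x (A(x) = (x + x) + 1/x = 2*x + 1/x = 1/x + 2*x)
-21582/A(u(13)) + 10601/(-28899) = -21582/(1/13 + 2*13) + 10601/(-28899) = -21582/(1/13 + 26) + 10601*(-1/28899) = -21582/339/13 - 10601/28899 = -21582*13/339 - 10601/28899 = -93522/113 - 10601/28899 = -2703890191/3265587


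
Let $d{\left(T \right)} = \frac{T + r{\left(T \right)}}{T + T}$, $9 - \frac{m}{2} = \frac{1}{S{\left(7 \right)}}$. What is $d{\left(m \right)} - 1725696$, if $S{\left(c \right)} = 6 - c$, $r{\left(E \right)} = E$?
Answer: $-1725695$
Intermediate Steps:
$m = 20$ ($m = 18 - \frac{2}{6 - 7} = 18 - \frac{2}{-1} = 18 - -2 = 18 + 2 = 20$)
$d{\left(T \right)} = 1$ ($d{\left(T \right)} = \frac{T + T}{T + T} = \frac{2 T}{2 T} = 2 T \frac{1}{2 T} = 1$)
$d{\left(m \right)} - 1725696 = 1 - 1725696 = -1725695$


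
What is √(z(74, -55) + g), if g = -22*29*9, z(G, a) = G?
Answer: 2*I*√1417 ≈ 75.286*I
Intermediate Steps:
g = -5742 (g = -638*9 = -5742)
√(z(74, -55) + g) = √(74 - 5742) = √(-5668) = 2*I*√1417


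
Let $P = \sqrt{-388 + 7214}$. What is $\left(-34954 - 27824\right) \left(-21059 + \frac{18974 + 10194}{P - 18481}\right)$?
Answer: $\frac{150521579740485398}{113846845} + \frac{610369568 \sqrt{6826}}{113846845} \approx 1.3221 \cdot 10^{9}$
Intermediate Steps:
$P = \sqrt{6826} \approx 82.62$
$\left(-34954 - 27824\right) \left(-21059 + \frac{18974 + 10194}{P - 18481}\right) = \left(-34954 - 27824\right) \left(-21059 + \frac{18974 + 10194}{\sqrt{6826} - 18481}\right) = - 62778 \left(-21059 + \frac{29168}{-18481 + \sqrt{6826}}\right) = 1322041902 - \frac{1831108704}{-18481 + \sqrt{6826}}$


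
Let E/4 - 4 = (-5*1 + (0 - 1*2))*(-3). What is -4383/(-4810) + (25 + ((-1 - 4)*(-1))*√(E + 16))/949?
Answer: 329209/351130 + 10*√29/949 ≈ 0.99432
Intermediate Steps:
E = 100 (E = 16 + 4*((-5*1 + (0 - 1*2))*(-3)) = 16 + 4*((-5 + (0 - 2))*(-3)) = 16 + 4*((-5 - 2)*(-3)) = 16 + 4*(-7*(-3)) = 16 + 4*21 = 16 + 84 = 100)
-4383/(-4810) + (25 + ((-1 - 4)*(-1))*√(E + 16))/949 = -4383/(-4810) + (25 + ((-1 - 4)*(-1))*√(100 + 16))/949 = -4383*(-1/4810) + (25 + (-5*(-1))*√116)*(1/949) = 4383/4810 + (25 + 5*(2*√29))*(1/949) = 4383/4810 + (25 + 10*√29)*(1/949) = 4383/4810 + (25/949 + 10*√29/949) = 329209/351130 + 10*√29/949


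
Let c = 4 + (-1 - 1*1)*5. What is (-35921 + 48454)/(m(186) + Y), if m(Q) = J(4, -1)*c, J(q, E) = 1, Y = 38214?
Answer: 12533/38208 ≈ 0.32802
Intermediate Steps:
c = -6 (c = 4 + (-1 - 1)*5 = 4 - 2*5 = 4 - 10 = -6)
m(Q) = -6 (m(Q) = 1*(-6) = -6)
(-35921 + 48454)/(m(186) + Y) = (-35921 + 48454)/(-6 + 38214) = 12533/38208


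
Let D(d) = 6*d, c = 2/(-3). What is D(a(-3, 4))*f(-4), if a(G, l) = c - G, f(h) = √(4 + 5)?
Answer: 42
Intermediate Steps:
c = -⅔ (c = 2*(-⅓) = -⅔ ≈ -0.66667)
f(h) = 3 (f(h) = √9 = 3)
a(G, l) = -⅔ - G
D(a(-3, 4))*f(-4) = (6*(-⅔ - 1*(-3)))*3 = (6*(-⅔ + 3))*3 = (6*(7/3))*3 = 14*3 = 42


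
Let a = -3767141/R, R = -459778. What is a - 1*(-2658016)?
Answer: 1222101047589/459778 ≈ 2.6580e+6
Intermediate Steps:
a = 3767141/459778 (a = -3767141/(-459778) = -3767141*(-1/459778) = 3767141/459778 ≈ 8.1934)
a - 1*(-2658016) = 3767141/459778 - 1*(-2658016) = 3767141/459778 + 2658016 = 1222101047589/459778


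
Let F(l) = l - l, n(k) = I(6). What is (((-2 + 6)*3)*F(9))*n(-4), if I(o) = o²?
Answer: 0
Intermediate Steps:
n(k) = 36 (n(k) = 6² = 36)
F(l) = 0
(((-2 + 6)*3)*F(9))*n(-4) = (((-2 + 6)*3)*0)*36 = ((4*3)*0)*36 = (12*0)*36 = 0*36 = 0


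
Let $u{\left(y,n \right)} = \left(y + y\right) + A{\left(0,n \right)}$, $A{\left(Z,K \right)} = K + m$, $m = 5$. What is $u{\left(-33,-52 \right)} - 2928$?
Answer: $-3041$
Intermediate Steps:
$A{\left(Z,K \right)} = 5 + K$ ($A{\left(Z,K \right)} = K + 5 = 5 + K$)
$u{\left(y,n \right)} = 5 + n + 2 y$ ($u{\left(y,n \right)} = \left(y + y\right) + \left(5 + n\right) = 2 y + \left(5 + n\right) = 5 + n + 2 y$)
$u{\left(-33,-52 \right)} - 2928 = \left(5 - 52 + 2 \left(-33\right)\right) - 2928 = \left(5 - 52 - 66\right) - 2928 = -113 - 2928 = -3041$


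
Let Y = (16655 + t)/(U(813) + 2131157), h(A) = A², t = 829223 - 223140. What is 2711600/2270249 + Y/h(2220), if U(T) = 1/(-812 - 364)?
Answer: 697771335743510313169/584199217644529943325 ≈ 1.1944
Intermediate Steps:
t = 606083
U(T) = -1/1176 (U(T) = 1/(-1176) = -1/1176)
Y = 732339888/2506240631 (Y = (16655 + 606083)/(-1/1176 + 2131157) = 622738/(2506240631/1176) = 622738*(1176/2506240631) = 732339888/2506240631 ≈ 0.29221)
2711600/2270249 + Y/h(2220) = 2711600/2270249 + 732339888/(2506240631*(2220²)) = 2711600*(1/2270249) + (732339888/2506240631)/4928400 = 2711600/2270249 + (732339888/2506240631)*(1/4928400) = 2711600/2270249 + 15257081/257328256787925 = 697771335743510313169/584199217644529943325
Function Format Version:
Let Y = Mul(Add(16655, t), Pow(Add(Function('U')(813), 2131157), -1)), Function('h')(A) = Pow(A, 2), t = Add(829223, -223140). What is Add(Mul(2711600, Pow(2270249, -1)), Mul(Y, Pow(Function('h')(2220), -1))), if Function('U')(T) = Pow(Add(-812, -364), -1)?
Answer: Rational(697771335743510313169, 584199217644529943325) ≈ 1.1944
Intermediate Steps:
t = 606083
Function('U')(T) = Rational(-1, 1176) (Function('U')(T) = Pow(-1176, -1) = Rational(-1, 1176))
Y = Rational(732339888, 2506240631) (Y = Mul(Add(16655, 606083), Pow(Add(Rational(-1, 1176), 2131157), -1)) = Mul(622738, Pow(Rational(2506240631, 1176), -1)) = Mul(622738, Rational(1176, 2506240631)) = Rational(732339888, 2506240631) ≈ 0.29221)
Add(Mul(2711600, Pow(2270249, -1)), Mul(Y, Pow(Function('h')(2220), -1))) = Add(Mul(2711600, Pow(2270249, -1)), Mul(Rational(732339888, 2506240631), Pow(Pow(2220, 2), -1))) = Add(Mul(2711600, Rational(1, 2270249)), Mul(Rational(732339888, 2506240631), Pow(4928400, -1))) = Add(Rational(2711600, 2270249), Mul(Rational(732339888, 2506240631), Rational(1, 4928400))) = Add(Rational(2711600, 2270249), Rational(15257081, 257328256787925)) = Rational(697771335743510313169, 584199217644529943325)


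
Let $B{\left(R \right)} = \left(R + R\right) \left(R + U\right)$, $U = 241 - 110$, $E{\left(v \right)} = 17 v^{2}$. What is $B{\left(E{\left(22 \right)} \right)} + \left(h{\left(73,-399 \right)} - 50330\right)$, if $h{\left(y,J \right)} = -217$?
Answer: $137505157$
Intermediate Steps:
$U = 131$ ($U = 241 - 110 = 131$)
$B{\left(R \right)} = 2 R \left(131 + R\right)$ ($B{\left(R \right)} = \left(R + R\right) \left(R + 131\right) = 2 R \left(131 + R\right)$)
$B{\left(E{\left(22 \right)} \right)} + \left(h{\left(73,-399 \right)} - 50330\right) = 2 \cdot 17 \cdot 22^{2} \left(131 + 17 \cdot 22^{2}\right) - 50547 = 2 \cdot 17 \cdot 484 \left(131 + 17 \cdot 484\right) - 50547 = 2 \cdot 8228 \left(131 + 8228\right) - 50547 = 2 \cdot 8228 \cdot 8359 - 50547 = 137555704 - 50547 = 137505157$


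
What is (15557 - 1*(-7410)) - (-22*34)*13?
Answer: 32691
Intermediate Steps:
(15557 - 1*(-7410)) - (-22*34)*13 = (15557 + 7410) - (-748)*13 = 22967 - 1*(-9724) = 22967 + 9724 = 32691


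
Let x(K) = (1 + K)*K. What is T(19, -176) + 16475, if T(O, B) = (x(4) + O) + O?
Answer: 16533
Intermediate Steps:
x(K) = K*(1 + K)
T(O, B) = 20 + 2*O (T(O, B) = (4*(1 + 4) + O) + O = (4*5 + O) + O = (20 + O) + O = 20 + 2*O)
T(19, -176) + 16475 = (20 + 2*19) + 16475 = (20 + 38) + 16475 = 58 + 16475 = 16533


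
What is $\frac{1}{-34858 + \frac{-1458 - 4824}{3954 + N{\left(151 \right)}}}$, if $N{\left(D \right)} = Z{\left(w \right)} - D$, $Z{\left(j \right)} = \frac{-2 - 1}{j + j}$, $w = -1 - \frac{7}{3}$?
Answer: $- \frac{76069}{2651738842} \approx -2.8686 \cdot 10^{-5}$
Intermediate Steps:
$w = - \frac{10}{3}$ ($w = -1 - \frac{7}{3} = - \frac{10}{3} \approx -3.3333$)
$Z{\left(j \right)} = - \frac{3}{2 j}$
$N{\left(D \right)} = \frac{9}{20} - D$ ($N{\left(D \right)} = - \frac{3}{2 \left(- \frac{10}{3}\right)} - D = \left(- \frac{3}{2}\right) \left(- \frac{3}{10}\right) - D = \frac{9}{20} - D$)
$\frac{1}{-34858 + \frac{-1458 - 4824}{3954 + N{\left(151 \right)}}} = \frac{1}{-34858 + \frac{-1458 - 4824}{3954 + \left(\frac{9}{20} - 151\right)}} = \frac{1}{-34858 - \frac{6282}{3954 + \left(\frac{9}{20} - 151\right)}} = \frac{1}{-34858 - \frac{6282}{3954 - \frac{3011}{20}}} = \frac{1}{-34858 - \frac{6282}{\frac{76069}{20}}} = \frac{1}{-34858 - \frac{125640}{76069}} = \frac{1}{- \frac{2651738842}{76069}} = - \frac{76069}{2651738842}$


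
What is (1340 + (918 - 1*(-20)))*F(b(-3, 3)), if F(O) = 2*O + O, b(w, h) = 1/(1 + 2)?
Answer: 2278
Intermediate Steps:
b(w, h) = ⅓ (b(w, h) = 1/3 = ⅓)
F(O) = 3*O
(1340 + (918 - 1*(-20)))*F(b(-3, 3)) = (1340 + (918 - 1*(-20)))*(3*(⅓)) = (1340 + (918 + 20))*1 = (1340 + 938)*1 = 2278*1 = 2278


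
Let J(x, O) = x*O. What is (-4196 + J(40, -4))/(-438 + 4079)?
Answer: -396/331 ≈ -1.1964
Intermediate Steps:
J(x, O) = O*x
(-4196 + J(40, -4))/(-438 + 4079) = (-4196 - 4*40)/(-438 + 4079) = (-4196 - 160)/3641 = -4356*1/3641 = -396/331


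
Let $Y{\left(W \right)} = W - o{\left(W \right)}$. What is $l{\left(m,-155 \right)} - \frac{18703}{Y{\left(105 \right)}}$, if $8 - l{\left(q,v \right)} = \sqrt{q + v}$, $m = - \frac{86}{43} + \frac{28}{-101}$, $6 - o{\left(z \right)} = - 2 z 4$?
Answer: $\frac{24631}{741} - \frac{3 i \sqrt{178265}}{101} \approx 33.24 - 12.541 i$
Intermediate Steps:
$o{\left(z \right)} = 6 + 8 z$ ($o{\left(z \right)} = 6 - - 2 z 4 = 6 - - 8 z = 6 + 8 z$)
$Y{\left(W \right)} = -6 - 7 W$ ($Y{\left(W \right)} = W - \left(6 + 8 W\right) = -6 - 7 W$)
$m = - \frac{230}{101}$ ($m = \left(-86\right) \frac{1}{43} + 28 \left(- \frac{1}{101}\right) = -2 - \frac{28}{101} = - \frac{230}{101} \approx -2.2772$)
$l{\left(q,v \right)} = 8 - \sqrt{q + v}$
$l{\left(m,-155 \right)} - \frac{18703}{Y{\left(105 \right)}} = \left(8 - \sqrt{- \frac{230}{101} - 155}\right) - \frac{18703}{-6 - 735} = \left(8 - \sqrt{- \frac{15885}{101}}\right) - \frac{18703}{-6 - 735} = \left(8 - \frac{3 i \sqrt{178265}}{101}\right) - \frac{18703}{-741} = \left(8 - \frac{3 i \sqrt{178265}}{101}\right) - 18703 \left(- \frac{1}{741}\right) = \left(8 - \frac{3 i \sqrt{178265}}{101}\right) - - \frac{18703}{741} = \left(8 - \frac{3 i \sqrt{178265}}{101}\right) + \frac{18703}{741} = \frac{24631}{741} - \frac{3 i \sqrt{178265}}{101}$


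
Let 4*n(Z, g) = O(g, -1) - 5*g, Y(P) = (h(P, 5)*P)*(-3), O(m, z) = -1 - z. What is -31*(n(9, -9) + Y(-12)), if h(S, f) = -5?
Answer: 20925/4 ≈ 5231.3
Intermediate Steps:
Y(P) = 15*P (Y(P) = -5*P*(-3) = 15*P)
n(Z, g) = -5*g/4 (n(Z, g) = ((-1 - 1*(-1)) - 5*g)/4 = ((-1 + 1) - 5*g)/4 = (0 - 5*g)/4 = (-5*g)/4 = -5*g/4)
-31*(n(9, -9) + Y(-12)) = -31*(-5/4*(-9) + 15*(-12)) = -31*(45/4 - 180) = -31*(-675/4) = 20925/4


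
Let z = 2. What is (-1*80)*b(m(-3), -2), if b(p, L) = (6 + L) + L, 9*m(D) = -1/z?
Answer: -160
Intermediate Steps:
m(D) = -1/18 (m(D) = (-1/2)/9 = (-1*½)/9 = (⅑)*(-½) = -1/18)
b(p, L) = 6 + 2*L
(-1*80)*b(m(-3), -2) = (-1*80)*(6 + 2*(-2)) = -80*(6 - 4) = -80*2 = -160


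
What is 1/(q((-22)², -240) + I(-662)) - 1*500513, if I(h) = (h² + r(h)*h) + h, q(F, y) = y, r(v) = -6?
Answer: -220883394081/441314 ≈ -5.0051e+5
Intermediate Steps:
I(h) = h² - 5*h (I(h) = (h² - 6*h) + h = h² - 5*h)
1/(q((-22)², -240) + I(-662)) - 1*500513 = 1/(-240 - 662*(-5 - 662)) - 1*500513 = 1/(-240 - 662*(-667)) - 500513 = 1/(-240 + 441554) - 500513 = 1/441314 - 500513 = -220883394081/441314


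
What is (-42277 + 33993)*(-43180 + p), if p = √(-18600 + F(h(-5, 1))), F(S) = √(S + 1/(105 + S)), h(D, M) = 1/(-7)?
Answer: 357703120 - 4142*√(-491022218400 + 5138*I*√3519530)/2569 ≈ 3.577e+8 - 1.1298e+6*I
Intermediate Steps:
h(D, M) = -⅐
p = √(-18600 + I*√3519530/5138) (p = √(-18600 + √((1 - (105 - ⅐)/7)/(105 - ⅐))) = √(-18600 + √((1 - ⅐*734/7)/(734/7))) = √(-18600 + √(7*(1 - 734/49)/734)) = √(-18600 + √((7/734)*(-685/49))) = √(-18600 + √(-685/5138)) = √(-18600 + I*√3519530/5138) ≈ 0.001 + 136.38*I)
(-42277 + 33993)*(-43180 + p) = (-42277 + 33993)*(-43180 + √(-491022218400 + 5138*I*√3519530)/5138) = -8284*(-43180 + √(-491022218400 + 5138*I*√3519530)/5138) = 357703120 - 4142*√(-491022218400 + 5138*I*√3519530)/2569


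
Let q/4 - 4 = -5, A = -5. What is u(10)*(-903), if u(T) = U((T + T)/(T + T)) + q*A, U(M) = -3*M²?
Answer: -15351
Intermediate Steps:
q = -4 (q = 16 + 4*(-5) = 16 - 20 = -4)
u(T) = 17 (u(T) = -3*((T + T)/(T + T))² - 4*(-5) = -3*((2*T)/((2*T)))² + 20 = -3*((2*T)*(1/(2*T)))² + 20 = -3*1² + 20 = -3*1 + 20 = -3 + 20 = 17)
u(10)*(-903) = 17*(-903) = -15351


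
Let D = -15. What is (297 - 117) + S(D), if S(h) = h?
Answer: 165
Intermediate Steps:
(297 - 117) + S(D) = (297 - 117) - 15 = 180 - 15 = 165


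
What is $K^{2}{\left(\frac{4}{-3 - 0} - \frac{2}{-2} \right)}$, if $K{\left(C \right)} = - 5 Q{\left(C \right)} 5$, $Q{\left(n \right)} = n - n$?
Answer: $0$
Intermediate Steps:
$Q{\left(n \right)} = 0$
$K{\left(C \right)} = 0$ ($K{\left(C \right)} = \left(-5\right) 0 \cdot 5 = 0 \cdot 5 = 0$)
$K^{2}{\left(\frac{4}{-3 - 0} - \frac{2}{-2} \right)} = 0^{2} = 0$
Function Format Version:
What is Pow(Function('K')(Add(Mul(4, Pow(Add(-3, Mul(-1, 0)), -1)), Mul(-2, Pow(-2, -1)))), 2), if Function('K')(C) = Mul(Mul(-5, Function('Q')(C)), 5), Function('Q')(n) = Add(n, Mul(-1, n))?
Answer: 0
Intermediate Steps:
Function('Q')(n) = 0
Function('K')(C) = 0 (Function('K')(C) = Mul(Mul(-5, 0), 5) = Mul(0, 5) = 0)
Pow(Function('K')(Add(Mul(4, Pow(Add(-3, Mul(-1, 0)), -1)), Mul(-2, Pow(-2, -1)))), 2) = Pow(0, 2) = 0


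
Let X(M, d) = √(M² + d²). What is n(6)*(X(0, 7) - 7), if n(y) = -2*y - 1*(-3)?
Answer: 0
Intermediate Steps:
n(y) = 3 - 2*y (n(y) = -2*y + 3 = 3 - 2*y)
n(6)*(X(0, 7) - 7) = (3 - 2*6)*(√(0² + 7²) - 7) = (3 - 12)*(√(0 + 49) - 7) = -9*(√49 - 7) = -9*(7 - 7) = -9*0 = 0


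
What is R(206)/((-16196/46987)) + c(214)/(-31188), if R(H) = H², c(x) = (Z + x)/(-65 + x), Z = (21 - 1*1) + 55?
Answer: -2316466163692157/18815751588 ≈ -1.2311e+5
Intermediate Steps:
Z = 75 (Z = (21 - 1) + 55 = 20 + 55 = 75)
c(x) = (75 + x)/(-65 + x)
R(206)/((-16196/46987)) + c(214)/(-31188) = 206²/((-16196/46987)) + ((75 + 214)/(-65 + 214))/(-31188) = 42436/((-16196*1/46987)) + (289/149)*(-1/31188) = 42436/(-16196/46987) + ((1/149)*289)*(-1/31188) = 42436*(-46987/16196) + (289/149)*(-1/31188) = -498485083/4049 - 289/4647012 = -2316466163692157/18815751588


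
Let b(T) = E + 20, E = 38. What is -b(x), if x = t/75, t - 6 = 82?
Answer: -58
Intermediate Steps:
t = 88 (t = 6 + 82 = 88)
x = 88/75 ≈ 1.1733
b(T) = 58 (b(T) = 38 + 20 = 58)
-b(x) = -1*58 = -58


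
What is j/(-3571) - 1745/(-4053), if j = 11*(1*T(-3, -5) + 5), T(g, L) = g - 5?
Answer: 6365144/14473263 ≈ 0.43979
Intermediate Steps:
T(g, L) = -5 + g
j = -33 (j = 11*(1*(-5 - 3) + 5) = 11*(1*(-8) + 5) = 11*(-8 + 5) = 11*(-3) = -33)
j/(-3571) - 1745/(-4053) = -33/(-3571) - 1745/(-4053) = -33*(-1/3571) - 1745*(-1/4053) = 33/3571 + 1745/4053 = 6365144/14473263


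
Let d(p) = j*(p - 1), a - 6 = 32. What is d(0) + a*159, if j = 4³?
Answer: 5978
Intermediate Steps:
a = 38 (a = 6 + 32 = 38)
j = 64
d(p) = -64 + 64*p (d(p) = 64*(p - 1) = 64*(-1 + p) = -64 + 64*p)
d(0) + a*159 = (-64 + 64*0) + 38*159 = (-64 + 0) + 6042 = -64 + 6042 = 5978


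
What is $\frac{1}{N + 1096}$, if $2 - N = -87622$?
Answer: $\frac{1}{88720} \approx 1.1271 \cdot 10^{-5}$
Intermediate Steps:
$N = 87624$ ($N = 2 - -87622 = 2 + 87622 = 87624$)
$\frac{1}{N + 1096} = \frac{1}{87624 + 1096} = \frac{1}{88720}$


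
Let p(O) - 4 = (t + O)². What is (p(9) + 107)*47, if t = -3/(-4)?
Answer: 154959/16 ≈ 9684.9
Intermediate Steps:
t = ¾ (t = -3*(-¼) = ¾ ≈ 0.75000)
p(O) = 4 + (¾ + O)²
(p(9) + 107)*47 = ((4 + (3 + 4*9)²/16) + 107)*47 = ((4 + (3 + 36)²/16) + 107)*47 = ((4 + (1/16)*39²) + 107)*47 = ((4 + (1/16)*1521) + 107)*47 = ((4 + 1521/16) + 107)*47 = (1585/16 + 107)*47 = (3297/16)*47 = 154959/16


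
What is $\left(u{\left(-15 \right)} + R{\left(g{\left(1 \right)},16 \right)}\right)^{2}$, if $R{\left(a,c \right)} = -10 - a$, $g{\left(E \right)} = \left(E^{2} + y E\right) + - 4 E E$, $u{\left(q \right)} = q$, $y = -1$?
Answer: $441$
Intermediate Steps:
$g{\left(E \right)} = - E - 3 E^{2}$ ($g{\left(E \right)} = \left(E^{2} - E\right) + - 4 E E = \left(E^{2} - E\right) - 4 E^{2} = - E - 3 E^{2}$)
$\left(u{\left(-15 \right)} + R{\left(g{\left(1 \right)},16 \right)}\right)^{2} = \left(-15 - \left(10 - 1 \left(1 + 3 \cdot 1\right)\right)\right)^{2} = \left(-15 - \left(10 - 1 \left(1 + 3\right)\right)\right)^{2} = \left(-15 - \left(10 - 1 \cdot 4\right)\right)^{2} = \left(-15 - 6\right)^{2} = \left(-21\right)^{2} = 441$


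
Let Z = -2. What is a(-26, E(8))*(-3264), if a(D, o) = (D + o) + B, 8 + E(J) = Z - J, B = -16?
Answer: 195840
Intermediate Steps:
E(J) = -10 - J (E(J) = -8 + (-2 - J) = -10 - J)
a(D, o) = -16 + D + o (a(D, o) = (D + o) - 16 = -16 + D + o)
a(-26, E(8))*(-3264) = (-16 - 26 + (-10 - 1*8))*(-3264) = (-16 - 26 + (-10 - 8))*(-3264) = (-16 - 26 - 18)*(-3264) = -60*(-3264) = 195840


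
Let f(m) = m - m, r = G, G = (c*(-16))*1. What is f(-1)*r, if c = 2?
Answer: 0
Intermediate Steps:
G = -32 (G = (2*(-16))*1 = -32*1 = -32)
r = -32
f(m) = 0
f(-1)*r = 0*(-32) = 0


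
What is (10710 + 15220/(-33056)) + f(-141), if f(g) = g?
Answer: 87338411/8264 ≈ 10569.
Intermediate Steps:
(10710 + 15220/(-33056)) + f(-141) = (10710 + 15220/(-33056)) - 141 = (10710 + 15220*(-1/33056)) - 141 = (10710 - 3805/8264) - 141 = 88503635/8264 - 141 = 87338411/8264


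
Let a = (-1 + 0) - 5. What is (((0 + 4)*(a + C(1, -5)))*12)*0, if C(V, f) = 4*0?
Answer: 0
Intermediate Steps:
C(V, f) = 0
a = -6 (a = -1 - 5 = -6)
(((0 + 4)*(a + C(1, -5)))*12)*0 = (((0 + 4)*(-6 + 0))*12)*0 = ((4*(-6))*12)*0 = -24*12*0 = -288*0 = 0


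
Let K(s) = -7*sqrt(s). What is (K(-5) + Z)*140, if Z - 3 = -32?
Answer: -4060 - 980*I*sqrt(5) ≈ -4060.0 - 2191.3*I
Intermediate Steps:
Z = -29 (Z = 3 - 32 = -29)
(K(-5) + Z)*140 = (-7*I*sqrt(5) - 29)*140 = (-29 - 7*I*sqrt(5))*140 = -4060 - 980*I*sqrt(5)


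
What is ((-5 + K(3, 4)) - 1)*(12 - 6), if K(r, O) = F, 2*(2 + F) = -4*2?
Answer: -72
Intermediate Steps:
F = -6 (F = -2 + (-4*2)/2 = -2 + (½)*(-8) = -2 - 4 = -6)
K(r, O) = -6
((-5 + K(3, 4)) - 1)*(12 - 6) = ((-5 - 6) - 1)*(12 - 6) = (-11 - 1)*6 = -12*6 = -72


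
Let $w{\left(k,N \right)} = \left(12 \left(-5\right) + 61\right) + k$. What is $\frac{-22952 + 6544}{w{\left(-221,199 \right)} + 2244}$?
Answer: $- \frac{2051}{253} \approx -8.1067$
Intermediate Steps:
$w{\left(k,N \right)} = 1 + k$ ($w{\left(k,N \right)} = \left(-60 + 61\right) + k = 1 + k$)
$\frac{-22952 + 6544}{w{\left(-221,199 \right)} + 2244} = \frac{-22952 + 6544}{\left(1 - 221\right) + 2244} = - \frac{16408}{-220 + 2244} = - \frac{16408}{2024} = \left(-16408\right) \frac{1}{2024} = - \frac{2051}{253}$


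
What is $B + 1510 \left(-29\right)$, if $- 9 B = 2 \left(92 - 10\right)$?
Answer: $- \frac{394274}{9} \approx -43808.0$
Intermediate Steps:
$B = - \frac{164}{9}$ ($B = - \frac{2 \left(92 - 10\right)}{9} = - \frac{2 \cdot 82}{9} = \left(- \frac{1}{9}\right) 164 = - \frac{164}{9} \approx -18.222$)
$B + 1510 \left(-29\right) = - \frac{164}{9} + 1510 \left(-29\right) = - \frac{164}{9} - 43790 = - \frac{394274}{9}$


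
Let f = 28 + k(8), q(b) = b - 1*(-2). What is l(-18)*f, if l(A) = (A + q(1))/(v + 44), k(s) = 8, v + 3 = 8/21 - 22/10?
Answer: -28350/2057 ≈ -13.782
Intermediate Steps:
q(b) = 2 + b (q(b) = b + 2 = 2 + b)
v = -506/105 (v = -3 + (8/21 - 22/10) = -3 + (8*(1/21) - 22*⅒) = -3 + (8/21 - 11/5) = -3 - 191/105 = -506/105 ≈ -4.8190)
l(A) = 315/4114 + 105*A/4114 (l(A) = (A + (2 + 1))/(-506/105 + 44) = (A + 3)/(4114/105) = (3 + A)*(105/4114) = 315/4114 + 105*A/4114)
f = 36 (f = 28 + 8 = 36)
l(-18)*f = (315/4114 + (105/4114)*(-18))*36 = (315/4114 - 945/2057)*36 = -1575/4114*36 = -28350/2057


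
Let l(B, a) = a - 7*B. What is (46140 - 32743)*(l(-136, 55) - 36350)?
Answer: -473490171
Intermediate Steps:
(46140 - 32743)*(l(-136, 55) - 36350) = (46140 - 32743)*((55 - 7*(-136)) - 36350) = 13397*((55 + 952) - 36350) = 13397*(1007 - 36350) = 13397*(-35343) = -473490171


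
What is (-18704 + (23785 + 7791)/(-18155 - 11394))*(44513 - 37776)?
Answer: -3723648177064/29549 ≈ -1.2602e+8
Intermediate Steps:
(-18704 + (23785 + 7791)/(-18155 - 11394))*(44513 - 37776) = (-18704 + 31576/(-29549))*6737 = (-18704 + 31576*(-1/29549))*6737 = (-18704 - 31576/29549)*6737 = -552716072/29549*6737 = -3723648177064/29549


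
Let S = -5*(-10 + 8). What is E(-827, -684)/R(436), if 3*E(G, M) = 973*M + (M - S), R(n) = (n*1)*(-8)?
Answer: 333113/5232 ≈ 63.668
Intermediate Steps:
S = 10 (S = -5*(-2) = 10)
R(n) = -8*n (R(n) = n*(-8) = -8*n)
E(G, M) = -10/3 + 974*M/3 (E(G, M) = (973*M + (M - 1*10))/3 = (973*M + (M - 10))/3 = (973*M + (-10 + M))/3 = (-10 + 974*M)/3 = -10/3 + 974*M/3)
E(-827, -684)/R(436) = (-10/3 + (974/3)*(-684))/((-8*436)) = (-10/3 - 222072)/(-3488) = -666226/3*(-1/3488) = 333113/5232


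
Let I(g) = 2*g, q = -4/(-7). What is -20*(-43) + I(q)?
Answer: 6028/7 ≈ 861.14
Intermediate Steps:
q = 4/7 (q = -4*(-⅐) = 4/7 ≈ 0.57143)
-20*(-43) + I(q) = -20*(-43) + 2*(4/7) = 860 + 8/7 = 6028/7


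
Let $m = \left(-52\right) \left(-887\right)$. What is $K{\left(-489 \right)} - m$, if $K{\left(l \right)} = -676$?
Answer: $-46800$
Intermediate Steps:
$m = 46124$
$K{\left(-489 \right)} - m = -676 - 46124 = -46800$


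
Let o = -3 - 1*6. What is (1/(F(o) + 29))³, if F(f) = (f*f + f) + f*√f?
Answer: 404707/652875678500 + 403299*I/652875678500 ≈ 6.1988e-7 + 6.1773e-7*I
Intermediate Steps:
o = -9 (o = -3 - 6 = -9)
F(f) = f + f² + f^(3/2) (F(f) = (f² + f) + f^(3/2) = (f + f²) + f^(3/2) = f + f² + f^(3/2))
(1/(F(o) + 29))³ = (1/((-9 + (-9)² + (-9)^(3/2)) + 29))³ = (1/((-9 + 81 - 27*I) + 29))³ = (1/((72 - 27*I) + 29))³ = (1/(101 - 27*I))³ = ((101 + 27*I)/10930)³ = (101 + 27*I)³/1305751357000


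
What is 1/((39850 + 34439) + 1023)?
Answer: 1/75312 ≈ 1.3278e-5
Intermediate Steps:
1/((39850 + 34439) + 1023) = 1/(74289 + 1023) = 1/75312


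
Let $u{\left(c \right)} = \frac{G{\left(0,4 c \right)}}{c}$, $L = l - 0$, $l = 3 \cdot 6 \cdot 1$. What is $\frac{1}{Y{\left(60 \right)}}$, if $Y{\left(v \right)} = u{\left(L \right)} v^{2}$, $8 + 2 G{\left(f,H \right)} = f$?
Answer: $- \frac{1}{800} \approx -0.00125$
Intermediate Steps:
$G{\left(f,H \right)} = -4 + \frac{f}{2}$
$l = 18$ ($l = 18 \cdot 1 = 18$)
$L = 18$ ($L = 18 - 0 = 18 + 0 = 18$)
$u{\left(c \right)} = - \frac{4}{c}$ ($u{\left(c \right)} = \frac{-4 + \frac{1}{2} \cdot 0}{c} = \frac{-4 + 0}{c} = - \frac{4}{c}$)
$Y{\left(v \right)} = - \frac{2 v^{2}}{9}$ ($Y{\left(v \right)} = - \frac{4}{18} v^{2} = \left(-4\right) \frac{1}{18} v^{2} = - \frac{2 v^{2}}{9}$)
$\frac{1}{Y{\left(60 \right)}} = \frac{1}{\left(- \frac{2}{9}\right) 60^{2}} = \frac{1}{\left(- \frac{2}{9}\right) 3600} = \frac{1}{-800} = - \frac{1}{800}$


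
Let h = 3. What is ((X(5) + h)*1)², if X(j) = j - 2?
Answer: 36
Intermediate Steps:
X(j) = -2 + j
((X(5) + h)*1)² = (((-2 + 5) + 3)*1)² = ((3 + 3)*1)² = (6*1)² = 6² = 36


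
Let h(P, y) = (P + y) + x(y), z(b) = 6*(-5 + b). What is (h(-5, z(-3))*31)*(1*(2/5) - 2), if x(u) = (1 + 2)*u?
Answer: 48856/5 ≈ 9771.2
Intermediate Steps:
x(u) = 3*u
z(b) = -30 + 6*b
h(P, y) = P + 4*y (h(P, y) = (P + y) + 3*y = P + 4*y)
(h(-5, z(-3))*31)*(1*(2/5) - 2) = ((-5 + 4*(-30 + 6*(-3)))*31)*(1*(2/5) - 2) = ((-5 + 4*(-30 - 18))*31)*(1*(2*(1/5)) - 2) = ((-5 + 4*(-48))*31)*(1*(2/5) - 2) = ((-5 - 192)*31)*(2/5 - 2) = -197*31*(-8/5) = -6107*(-8/5) = 48856/5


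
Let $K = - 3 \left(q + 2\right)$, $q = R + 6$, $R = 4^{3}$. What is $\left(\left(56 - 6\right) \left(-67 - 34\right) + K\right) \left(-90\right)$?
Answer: $473940$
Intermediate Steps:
$R = 64$
$q = 70$ ($q = 64 + 6 = 70$)
$K = -216$ ($K = - 3 \left(70 + 2\right) = \left(-3\right) 72 = -216$)
$\left(\left(56 - 6\right) \left(-67 - 34\right) + K\right) \left(-90\right) = \left(\left(56 - 6\right) \left(-67 - 34\right) - 216\right) \left(-90\right) = \left(50 \left(-101\right) - 216\right) \left(-90\right) = \left(-5050 - 216\right) \left(-90\right) = \left(-5266\right) \left(-90\right) = 473940$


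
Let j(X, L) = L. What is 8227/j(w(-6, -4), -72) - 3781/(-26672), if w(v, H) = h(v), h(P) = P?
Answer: -27394789/240048 ≈ -114.12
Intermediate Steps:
w(v, H) = v
8227/j(w(-6, -4), -72) - 3781/(-26672) = 8227/(-72) - 3781/(-26672) = 8227*(-1/72) - 3781*(-1/26672) = -8227/72 + 3781/26672 = -27394789/240048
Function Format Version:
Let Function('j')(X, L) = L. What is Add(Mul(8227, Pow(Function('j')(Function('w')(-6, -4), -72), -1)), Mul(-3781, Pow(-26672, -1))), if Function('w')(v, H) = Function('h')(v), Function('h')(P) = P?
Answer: Rational(-27394789, 240048) ≈ -114.12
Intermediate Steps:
Function('w')(v, H) = v
Add(Mul(8227, Pow(Function('j')(Function('w')(-6, -4), -72), -1)), Mul(-3781, Pow(-26672, -1))) = Add(Mul(8227, Pow(-72, -1)), Mul(-3781, Pow(-26672, -1))) = Add(Mul(8227, Rational(-1, 72)), Mul(-3781, Rational(-1, 26672))) = Add(Rational(-8227, 72), Rational(3781, 26672)) = Rational(-27394789, 240048)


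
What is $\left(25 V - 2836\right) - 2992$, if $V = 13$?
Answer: $-5503$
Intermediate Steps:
$\left(25 V - 2836\right) - 2992 = \left(25 \cdot 13 - 2836\right) - 2992 = \left(325 - 2836\right) - 2992 = -2511 - 2992 = -5503$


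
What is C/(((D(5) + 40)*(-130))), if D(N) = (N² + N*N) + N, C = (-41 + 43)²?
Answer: -2/6175 ≈ -0.00032389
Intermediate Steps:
C = 4 (C = 2² = 4)
D(N) = N + 2*N² (D(N) = (N² + N²) + N = 2*N² + N = N + 2*N²)
C/(((D(5) + 40)*(-130))) = 4/(((5*(1 + 2*5) + 40)*(-130))) = 4/(((5*(1 + 10) + 40)*(-130))) = 4/(((5*11 + 40)*(-130))) = 4/(((55 + 40)*(-130))) = 4/((95*(-130))) = 4/(-12350) = 4*(-1/12350) = -2/6175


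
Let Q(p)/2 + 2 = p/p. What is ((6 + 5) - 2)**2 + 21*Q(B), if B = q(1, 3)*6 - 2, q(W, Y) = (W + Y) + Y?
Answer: 39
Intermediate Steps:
q(W, Y) = W + 2*Y
B = 40 (B = (1 + 2*3)*6 - 2 = (1 + 6)*6 - 2 = 7*6 - 2 = 42 - 2 = 40)
Q(p) = -2 (Q(p) = -4 + 2*(p/p) = -4 + 2*1 = -4 + 2 = -2)
((6 + 5) - 2)**2 + 21*Q(B) = ((6 + 5) - 2)**2 + 21*(-2) = (11 - 2)**2 - 42 = 9**2 - 42 = 81 - 42 = 39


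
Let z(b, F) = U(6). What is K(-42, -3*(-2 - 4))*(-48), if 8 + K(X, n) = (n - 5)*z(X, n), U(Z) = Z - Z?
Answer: 384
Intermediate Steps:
U(Z) = 0
z(b, F) = 0
K(X, n) = -8 (K(X, n) = -8 + (n - 5)*0 = -8 + (-5 + n)*0 = -8 + 0 = -8)
K(-42, -3*(-2 - 4))*(-48) = -8*(-48) = 384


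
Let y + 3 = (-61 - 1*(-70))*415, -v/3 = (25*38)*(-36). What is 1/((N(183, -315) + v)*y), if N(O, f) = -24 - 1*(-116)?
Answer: 1/383246544 ≈ 2.6093e-9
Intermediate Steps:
N(O, f) = 92 (N(O, f) = -24 + 116 = 92)
v = 102600 (v = -3*25*38*(-36) = -2850*(-36) = -3*(-34200) = 102600)
y = 3732 (y = -3 + (-61 - 1*(-70))*415 = -3 + (-61 + 70)*415 = -3 + 9*415 = -3 + 3735 = 3732)
1/((N(183, -315) + v)*y) = 1/((92 + 102600)*3732) = (1/3732)/102692 = (1/102692)*(1/3732) = 1/383246544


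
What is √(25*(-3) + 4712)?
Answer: √4637 ≈ 68.095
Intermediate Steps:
√(25*(-3) + 4712) = √(-75 + 4712) = √4637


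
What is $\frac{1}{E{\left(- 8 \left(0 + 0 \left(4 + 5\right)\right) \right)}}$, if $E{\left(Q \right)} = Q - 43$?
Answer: $- \frac{1}{43} \approx -0.023256$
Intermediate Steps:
$E{\left(Q \right)} = -43 + Q$ ($E{\left(Q \right)} = Q - 43 = -43 + Q$)
$\frac{1}{E{\left(- 8 \left(0 + 0 \left(4 + 5\right)\right) \right)}} = \frac{1}{-43 - 8 \left(0 + 0 \left(4 + 5\right)\right)} = \frac{1}{-43 - 8 \left(0 + 0 \cdot 9\right)} = \frac{1}{-43 - 8 \left(0 + 0\right)} = \frac{1}{-43 - 0} = \frac{1}{-43 + 0} = \frac{1}{-43} = - \frac{1}{43}$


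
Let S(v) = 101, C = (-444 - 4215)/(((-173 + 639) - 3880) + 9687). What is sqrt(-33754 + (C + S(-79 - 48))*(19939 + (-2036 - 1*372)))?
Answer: 2*sqrt(1884296371731)/2091 ≈ 1313.0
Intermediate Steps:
C = -1553/2091 (C = -4659/((466 - 3880) + 9687) = -4659/(-3414 + 9687) = -4659/6273 = -4659*1/6273 = -1553/2091 ≈ -0.74271)
sqrt(-33754 + (C + S(-79 - 48))*(19939 + (-2036 - 1*372))) = sqrt(-33754 + (-1553/2091 + 101)*(19939 + (-2036 - 1*372))) = sqrt(-33754 + 209638*(19939 + (-2036 - 372))/2091) = sqrt(-33754 + 209638*(19939 - 2408)/2091) = sqrt(-33754 + (209638/2091)*17531) = sqrt(-33754 + 3675163778/2091) = sqrt(3604584164/2091) = 2*sqrt(1884296371731)/2091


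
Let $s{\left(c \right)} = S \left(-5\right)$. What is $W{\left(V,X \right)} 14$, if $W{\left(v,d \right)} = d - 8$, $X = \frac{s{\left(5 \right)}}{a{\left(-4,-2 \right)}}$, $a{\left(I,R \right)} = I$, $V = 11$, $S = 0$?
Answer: $-112$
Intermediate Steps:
$s{\left(c \right)} = 0$ ($s{\left(c \right)} = 0 \left(-5\right) = 0$)
$X = 0$ ($X = \frac{0}{-4} = 0 \left(- \frac{1}{4}\right) = 0$)
$W{\left(v,d \right)} = -8 + d$
$W{\left(V,X \right)} 14 = \left(-8 + 0\right) 14 = \left(-8\right) 14 = -112$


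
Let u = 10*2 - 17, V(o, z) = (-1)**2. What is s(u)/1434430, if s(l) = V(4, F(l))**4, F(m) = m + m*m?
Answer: 1/1434430 ≈ 6.9714e-7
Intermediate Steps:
F(m) = m + m**2
V(o, z) = 1
u = 3 (u = 20 - 17 = 3)
s(l) = 1 (s(l) = 1**4 = 1)
s(u)/1434430 = 1/1434430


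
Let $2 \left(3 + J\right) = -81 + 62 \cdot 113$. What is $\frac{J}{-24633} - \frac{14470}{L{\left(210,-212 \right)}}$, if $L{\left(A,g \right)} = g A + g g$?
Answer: $- \frac{10526657}{307188} \approx -34.268$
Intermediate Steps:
$J = \frac{6919}{2}$ ($J = -3 + \frac{-81 + 62 \cdot 113}{2} = -3 + \frac{-81 + 7006}{2} = -3 + \frac{1}{2} \cdot 6925 = -3 + \frac{6925}{2} = \frac{6919}{2} \approx 3459.5$)
$L{\left(A,g \right)} = g^{2} + A g$ ($L{\left(A,g \right)} = A g + g^{2} = g^{2} + A g$)
$\frac{J}{-24633} - \frac{14470}{L{\left(210,-212 \right)}} = \frac{6919}{2 \left(-24633\right)} - \frac{14470}{\left(-212\right) \left(210 - 212\right)} = \frac{6919}{2} \left(- \frac{1}{24633}\right) - \frac{14470}{\left(-212\right) \left(-2\right)} = - \frac{407}{2898} - \frac{14470}{424} = - \frac{407}{2898} - \frac{7235}{212} = - \frac{10526657}{307188}$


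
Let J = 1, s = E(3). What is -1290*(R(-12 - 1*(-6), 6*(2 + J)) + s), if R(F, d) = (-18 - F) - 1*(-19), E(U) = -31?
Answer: 30960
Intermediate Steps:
s = -31
R(F, d) = 1 - F (R(F, d) = (-18 - F) + 19 = 1 - F)
-1290*(R(-12 - 1*(-6), 6*(2 + J)) + s) = -1290*((1 - (-12 - 1*(-6))) - 31) = -1290*((1 - (-12 + 6)) - 31) = -1290*((1 - 1*(-6)) - 31) = -1290*((1 + 6) - 31) = -1290*(7 - 31) = -1290*(-24) = 30960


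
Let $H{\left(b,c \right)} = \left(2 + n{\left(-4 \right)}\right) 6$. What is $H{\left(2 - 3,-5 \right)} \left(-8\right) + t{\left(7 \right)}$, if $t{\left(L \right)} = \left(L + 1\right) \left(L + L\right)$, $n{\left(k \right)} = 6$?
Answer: $-272$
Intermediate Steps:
$H{\left(b,c \right)} = 48$ ($H{\left(b,c \right)} = \left(2 + 6\right) 6 = 8 \cdot 6 = 48$)
$t{\left(L \right)} = 2 L \left(1 + L\right)$ ($t{\left(L \right)} = \left(1 + L\right) 2 L = 2 L \left(1 + L\right)$)
$H{\left(2 - 3,-5 \right)} \left(-8\right) + t{\left(7 \right)} = 48 \left(-8\right) + 2 \cdot 7 \left(1 + 7\right) = -384 + 2 \cdot 7 \cdot 8 = -384 + 112 = -272$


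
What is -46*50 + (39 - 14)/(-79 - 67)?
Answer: -335825/146 ≈ -2300.2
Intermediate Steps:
-46*50 + (39 - 14)/(-79 - 67) = -2300 + 25/(-146) = -2300 + 25*(-1/146) = -2300 - 25/146 = -335825/146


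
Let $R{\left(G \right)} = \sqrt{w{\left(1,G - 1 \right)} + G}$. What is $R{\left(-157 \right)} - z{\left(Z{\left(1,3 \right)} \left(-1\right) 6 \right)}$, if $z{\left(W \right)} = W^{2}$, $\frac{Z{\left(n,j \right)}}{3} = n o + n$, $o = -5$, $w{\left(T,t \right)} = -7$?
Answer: $-5184 + 2 i \sqrt{41} \approx -5184.0 + 12.806 i$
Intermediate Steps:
$Z{\left(n,j \right)} = - 12 n$ ($Z{\left(n,j \right)} = 3 \left(n \left(-5\right) + n\right) = 3 \left(- 5 n + n\right) = 3 \left(- 4 n\right) = - 12 n$)
$R{\left(G \right)} = \sqrt{-7 + G}$
$R{\left(-157 \right)} - z{\left(Z{\left(1,3 \right)} \left(-1\right) 6 \right)} = \sqrt{-7 - 157} - \left(\left(-12\right) 1 \left(-1\right) 6\right)^{2} = \sqrt{-164} - \left(\left(-12\right) \left(-1\right) 6\right)^{2} = 2 i \sqrt{41} - \left(12 \cdot 6\right)^{2} = 2 i \sqrt{41} - 72^{2} = 2 i \sqrt{41} - 5184 = -5184 + 2 i \sqrt{41}$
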